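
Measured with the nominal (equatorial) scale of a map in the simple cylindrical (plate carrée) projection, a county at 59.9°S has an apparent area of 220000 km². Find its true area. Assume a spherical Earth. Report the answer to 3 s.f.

110000 km²

For the equirectangular projection with φ₀ = 0 (plate carrée), h = 1 along meridians and k = sec φ along parallels.
Areal scale = h·k = 1 × sec φ; at 59.9°, h = 1.000, k = 1.994, so h·k = 1.994.
True area = apparent / (areal scale) = 220000 / 1.994 ≈ 110000 km².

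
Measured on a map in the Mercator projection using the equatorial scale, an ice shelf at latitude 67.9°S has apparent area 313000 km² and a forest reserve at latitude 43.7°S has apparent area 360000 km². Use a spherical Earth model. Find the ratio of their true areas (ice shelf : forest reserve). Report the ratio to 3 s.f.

On Mercator the areal scale is sec²φ, so true area = apparent × cos²φ.
True area of ice shelf: 313000 × cos²(67.9°) = 313000 × 0.1415 = 44300 km².
True area of forest reserve: 360000 × cos²(43.7°) = 360000 × 0.5227 = 188200 km².
Ratio = 44300 / 188200 ≈ 0.235.

0.235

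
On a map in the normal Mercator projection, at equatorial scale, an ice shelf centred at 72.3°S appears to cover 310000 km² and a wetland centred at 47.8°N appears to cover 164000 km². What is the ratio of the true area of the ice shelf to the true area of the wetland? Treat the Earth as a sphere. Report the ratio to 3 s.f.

0.387

Mercator's areal exaggeration is sec²φ; hence true area = (apparent area) · cos²φ.
True area of ice shelf: 310000 × cos²(72.3°) = 310000 × 0.09244 = 28660 km².
True area of wetland: 164000 × cos²(47.8°) = 164000 × 0.4512 = 74000 km².
Ratio = 28660 / 74000 ≈ 0.387.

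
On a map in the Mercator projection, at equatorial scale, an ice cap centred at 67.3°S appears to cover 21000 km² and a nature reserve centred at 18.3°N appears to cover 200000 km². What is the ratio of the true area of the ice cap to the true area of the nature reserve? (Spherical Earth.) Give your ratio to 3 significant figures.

Since Mercator area scale is 1/cos²φ, the true area equals the apparent area multiplied by cos²φ.
True area of ice cap: 21000 × cos²(67.3°) = 21000 × 0.1489 = 3127 km².
True area of nature reserve: 200000 × cos²(18.3°) = 200000 × 0.9014 = 180300 km².
Ratio = 3127 / 180300 ≈ 0.0173.

0.0173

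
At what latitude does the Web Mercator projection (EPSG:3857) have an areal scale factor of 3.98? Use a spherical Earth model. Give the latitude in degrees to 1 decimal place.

Mercator areal scale is sec²φ.
sec²φ = 3.98  ⇒  cos²φ = 0.2513  ⇒  cos φ = 0.5013.
φ = arccos(0.5013) ≈ 59.9°.

59.9°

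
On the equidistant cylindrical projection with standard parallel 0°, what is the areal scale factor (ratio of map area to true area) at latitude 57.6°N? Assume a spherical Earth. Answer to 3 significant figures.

For the equirectangular projection with φ₀ = 0 (plate carrée), h = 1 along meridians and k = sec φ along parallels.
Areal scale = h·k = 1 × sec φ; at 57.6°, h = 1.000, k = 1.866, so h·k = 1.866.

1.87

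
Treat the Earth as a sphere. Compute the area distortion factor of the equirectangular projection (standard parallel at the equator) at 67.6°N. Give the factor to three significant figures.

Plate carrée maps x = Rλ, y = Rφ. The meridian scale is h = 1 and the parallel scale is k = 1/cos φ = sec φ.
Areal scale = h·k = 1 × sec φ; at 67.6°, h = 1.000, k = 2.624, so h·k = 2.624.

2.62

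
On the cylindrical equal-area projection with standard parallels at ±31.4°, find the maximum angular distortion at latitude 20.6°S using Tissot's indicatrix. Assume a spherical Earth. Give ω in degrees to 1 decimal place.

A cylindrical equal-area projection with standard parallel φ₀ has meridian scale h = cos φ / cos φ₀ and parallel scale k = cos φ₀ / cos φ (so areas are preserved, h·k = 1).
At 20.6°: h = 1.097, k = 0.9119; principal scales a = 1.097, b = 0.9119.
sin(ω/2) = (a − b)/(a + b) = 0.1848/2.009 = 0.09201, so ω = 2 arcsin(0.09201) ≈ 10.6°.

10.6°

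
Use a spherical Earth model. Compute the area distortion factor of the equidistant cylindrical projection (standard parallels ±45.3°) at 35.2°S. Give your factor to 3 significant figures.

0.861

In the equirectangular projection with standard parallel φ₀ = 45.3° (x = Rλ cos φ₀, y = Rφ), meridians are true-scale (h = 1) and the parallel scale is k = cos φ₀ / cos φ.
Areal scale = h·k = 1 × cos φ₀ / cos φ; at 35.2°, h = 1.000, k = 0.8608, so h·k = 0.8608.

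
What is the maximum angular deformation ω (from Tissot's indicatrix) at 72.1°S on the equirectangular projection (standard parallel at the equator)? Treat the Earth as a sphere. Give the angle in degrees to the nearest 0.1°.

64.0°

For the equirectangular projection with φ₀ = 0 (plate carrée), h = 1 along meridians and k = sec φ along parallels.
At 72.1°: h = 1.000, k = 3.254; principal scales a = 3.254, b = 1.000.
sin(ω/2) = (a − b)/(a + b) = 2.254/4.254 = 0.5298, so ω = 2 arcsin(0.5298) ≈ 64.0°.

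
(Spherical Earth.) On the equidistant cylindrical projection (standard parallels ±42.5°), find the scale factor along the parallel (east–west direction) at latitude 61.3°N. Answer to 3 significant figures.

1.54

The equidistant cylindrical projection with φ₀ = 42.5° has h = 1 (meridians true) and k = cos φ₀ / cos φ along parallels.
k = cos 42.5° / cos 61.3° = 0.7373/0.4802 = 1.535.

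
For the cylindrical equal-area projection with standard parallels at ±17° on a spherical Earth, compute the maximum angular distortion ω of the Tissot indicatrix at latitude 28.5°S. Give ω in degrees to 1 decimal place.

A cylindrical equal-area projection with standard parallel φ₀ has meridian scale h = cos φ / cos φ₀ and parallel scale k = cos φ₀ / cos φ (so areas are preserved, h·k = 1).
At 28.5°: h = 0.9190, k = 1.088; principal scales a = 1.088, b = 0.9190.
sin(ω/2) = (a − b)/(a + b) = 0.1692/2.007 = 0.08430, so ω = 2 arcsin(0.08430) ≈ 9.7°.

9.7°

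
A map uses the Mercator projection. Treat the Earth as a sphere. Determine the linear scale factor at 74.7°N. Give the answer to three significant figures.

For Mercator, h = k = sec φ (a conformal cylindrical projection has a single point scale, 1/cos φ).
k = 1/cos 74.7° = 1/0.2639 = 3.790.

3.79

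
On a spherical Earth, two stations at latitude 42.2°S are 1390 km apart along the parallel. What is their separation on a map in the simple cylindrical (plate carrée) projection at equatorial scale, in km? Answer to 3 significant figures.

For the equirectangular projection with φ₀ = 0 (plate carrée), h = 1 along meridians and k = sec φ along parallels.
Along the parallel, k = sec 42.2° = 1/0.7408 = 1.350.
Map distance = 1390 × 1.350 ≈ 1880 km.

1880 km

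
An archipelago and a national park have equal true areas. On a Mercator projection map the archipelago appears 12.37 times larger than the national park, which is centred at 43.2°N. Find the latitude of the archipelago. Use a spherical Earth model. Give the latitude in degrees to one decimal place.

78.0°

For equal true areas on Mercator, apparent areas scale as sec²φ, so the ratio is cos²φ₂ / cos²φ₁.
cos²φ₂ / cos²φ₁ = 12.37  ⇒  cos φ₁ = cos 43.2° / √12.37 = 0.7290/3.517 = 0.2073.
φ₁ = arccos(0.2073) ≈ 78.0°.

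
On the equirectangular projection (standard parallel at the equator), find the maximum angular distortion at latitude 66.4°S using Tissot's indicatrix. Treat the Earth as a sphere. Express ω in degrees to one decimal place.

50.7°

Plate carrée maps x = Rλ, y = Rφ. The meridian scale is h = 1 and the parallel scale is k = 1/cos φ = sec φ.
At 66.4°: h = 1.000, k = 2.498; principal scales a = 2.498, b = 1.000.
sin(ω/2) = (a − b)/(a + b) = 1.498/3.498 = 0.4282, so ω = 2 arcsin(0.4282) ≈ 50.7°.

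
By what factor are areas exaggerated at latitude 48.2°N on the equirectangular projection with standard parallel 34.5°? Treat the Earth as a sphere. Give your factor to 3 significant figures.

1.24

The equidistant cylindrical projection with φ₀ = 34.5° has h = 1 (meridians true) and k = cos φ₀ / cos φ along parallels.
Areal scale = h·k = 1 × cos φ₀ / cos φ; at 48.2°, h = 1.000, k = 1.236, so h·k = 1.236.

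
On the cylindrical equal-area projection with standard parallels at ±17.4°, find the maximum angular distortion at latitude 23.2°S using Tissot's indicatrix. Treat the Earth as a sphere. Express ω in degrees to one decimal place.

4.3°

For cylindrical equal-area with standard parallel φ₀, h = cos φ / cos φ₀ and k = cos φ₀ / cos φ, so h·k = 1.
At 23.2°: h = 0.9632, k = 1.038; principal scales a = 1.038, b = 0.9632.
sin(ω/2) = (a − b)/(a + b) = 0.07498/2.001 = 0.03746, so ω = 2 arcsin(0.03746) ≈ 4.3°.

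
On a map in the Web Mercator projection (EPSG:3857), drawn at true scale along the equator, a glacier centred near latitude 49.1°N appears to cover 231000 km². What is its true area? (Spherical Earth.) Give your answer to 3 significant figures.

99000 km²

Mercator is conformal, so the point scale is isotropic: h = k = sec φ = 1/cos φ.
Areal scale = k² = sec²φ = 1/cos²(49.1°) = 1/0.6547² = 2.333.
True area = apparent / (areal scale) = 231000 / 2.333 ≈ 99000 km².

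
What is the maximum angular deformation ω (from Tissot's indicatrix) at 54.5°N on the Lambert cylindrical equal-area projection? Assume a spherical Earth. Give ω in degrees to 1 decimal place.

The Lambert cylindrical equal-area projection is the cylindrical equal-area projection with its standard parallel at the equator (φ₀ = 0). For cylindrical equal-area with standard parallel φ₀, h = cos φ / cos φ₀ and k = cos φ₀ / cos φ, so h·k = 1.
At 54.5°: h = 0.5807, k = 1.722; principal scales a = 1.722, b = 0.5807.
sin(ω/2) = (a − b)/(a + b) = 1.141/2.303 = 0.4956, so ω = 2 arcsin(0.4956) ≈ 59.4°.

59.4°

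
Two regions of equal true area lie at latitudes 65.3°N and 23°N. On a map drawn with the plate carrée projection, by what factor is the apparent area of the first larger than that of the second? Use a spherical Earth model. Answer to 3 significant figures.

Plate carrée maps x = Rλ, y = Rφ. The meridian scale is h = 1 and the parallel scale is k = 1/cos φ = sec φ.
Areal scale at 65.3°: h·k = 1.000 × 2.393 = 2.393.
Areal scale at 23°: h·k = 1.000 × 1.086 = 1.086.
Ratio = 2.393/1.086 ≈ 2.20.

2.20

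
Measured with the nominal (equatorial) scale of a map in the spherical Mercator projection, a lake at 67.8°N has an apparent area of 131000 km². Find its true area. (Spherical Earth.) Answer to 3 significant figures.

Mercator is conformal, so the point scale is isotropic: h = k = sec φ = 1/cos φ.
Areal scale = k² = sec²φ = 1/cos²(67.8°) = 1/0.3778² = 7.005.
True area = apparent / (areal scale) = 131000 / 7.005 ≈ 18700 km².

18700 km²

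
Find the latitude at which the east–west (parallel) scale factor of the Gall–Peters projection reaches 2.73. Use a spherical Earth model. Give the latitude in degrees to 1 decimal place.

The Gall–Peters projection is cylindrical equal-area with φ₀ = 45°. Cylindrical equal-area (φ₀ = 45°): h = cos φ / cos 45° along meridians, k = cos 45° / cos φ along parallels; h·k = 1.
k = cos φ₀ / cos φ = 2.73  ⇒  cos φ = cos 45° / 2.73 = 0.2590.
φ = arccos(0.2590) ≈ 75.0°.

75.0°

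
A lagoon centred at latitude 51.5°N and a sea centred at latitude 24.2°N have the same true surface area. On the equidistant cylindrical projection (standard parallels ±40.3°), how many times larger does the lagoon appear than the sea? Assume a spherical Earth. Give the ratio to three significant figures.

In the equirectangular projection with standard parallel φ₀ = 40.3° (x = Rλ cos φ₀, y = Rφ), meridians are true-scale (h = 1) and the parallel scale is k = cos φ₀ / cos φ.
Areal scale at 51.5°: h·k = 1.000 × 1.225 = 1.225.
Areal scale at 24.2°: h·k = 1.000 × 0.8361 = 0.8361.
Ratio = 1.225/0.8361 ≈ 1.47.

1.47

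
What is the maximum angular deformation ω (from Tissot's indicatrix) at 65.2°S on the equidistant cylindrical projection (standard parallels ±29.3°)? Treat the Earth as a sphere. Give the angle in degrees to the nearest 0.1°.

41.0°

In the equirectangular projection with standard parallel φ₀ = 29.3° (x = Rλ cos φ₀, y = Rφ), meridians are true-scale (h = 1) and the parallel scale is k = cos φ₀ / cos φ.
At 65.2°: h = 1.000, k = 2.079; principal scales a = 2.079, b = 1.000.
sin(ω/2) = (a − b)/(a + b) = 1.079/3.079 = 0.3505, so ω = 2 arcsin(0.3505) ≈ 41.0°.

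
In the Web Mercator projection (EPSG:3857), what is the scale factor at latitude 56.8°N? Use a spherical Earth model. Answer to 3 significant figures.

1.83

The Mercator projection is conformal; its linear scale factor is the same in every direction and equals sec φ = 1/cos φ.
k = 1/cos 56.8° = 1/0.5476 = 1.826.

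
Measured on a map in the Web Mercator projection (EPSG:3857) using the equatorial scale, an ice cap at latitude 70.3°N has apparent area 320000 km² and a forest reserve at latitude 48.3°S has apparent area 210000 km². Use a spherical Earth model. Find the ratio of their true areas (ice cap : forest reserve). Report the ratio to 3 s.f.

0.391

Mercator's areal exaggeration is sec²φ; hence true area = (apparent area) · cos²φ.
True area of ice cap: 320000 × cos²(70.3°) = 320000 × 0.1136 = 36360 km².
True area of forest reserve: 210000 × cos²(48.3°) = 210000 × 0.4425 = 92930 km².
Ratio = 36360 / 92930 ≈ 0.391.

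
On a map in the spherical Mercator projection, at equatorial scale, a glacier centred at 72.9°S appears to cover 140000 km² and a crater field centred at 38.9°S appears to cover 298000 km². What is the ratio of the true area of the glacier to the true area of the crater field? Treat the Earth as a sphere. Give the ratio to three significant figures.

On Mercator the areal scale is sec²φ, so true area = apparent × cos²φ.
True area of glacier: 140000 × cos²(72.9°) = 140000 × 0.08646 = 12100 km².
True area of crater field: 298000 × cos²(38.9°) = 298000 × 0.6057 = 180500 km².
Ratio = 12100 / 180500 ≈ 0.0671.

0.0671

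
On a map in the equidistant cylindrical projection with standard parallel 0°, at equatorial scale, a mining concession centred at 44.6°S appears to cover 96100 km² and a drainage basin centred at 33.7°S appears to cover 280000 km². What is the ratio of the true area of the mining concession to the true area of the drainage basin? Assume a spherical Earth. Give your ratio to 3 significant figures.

On the plate carrée, areal scale = h·k = 1 × sec φ, so true area = apparent × cos φ.
True area of mining concession: 96100 × cos(44.6°) = 96100 × 0.7120 = 68430 km².
True area of drainage basin: 280000 × cos(33.7°) = 280000 × 0.8320 = 232900 km².
Ratio = 68430 / 232900 ≈ 0.294.

0.294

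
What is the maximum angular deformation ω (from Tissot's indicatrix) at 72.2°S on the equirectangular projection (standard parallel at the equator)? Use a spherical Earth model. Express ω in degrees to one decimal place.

In the plate carrée (x = Rλ, y = Rφ), meridians are true-scale (h = 1) and parallels are stretched by k = sec φ.
At 72.2°: h = 1.000, k = 3.271; principal scales a = 3.271, b = 1.000.
sin(ω/2) = (a − b)/(a + b) = 2.271/4.271 = 0.5318, so ω = 2 arcsin(0.5318) ≈ 64.2°.

64.2°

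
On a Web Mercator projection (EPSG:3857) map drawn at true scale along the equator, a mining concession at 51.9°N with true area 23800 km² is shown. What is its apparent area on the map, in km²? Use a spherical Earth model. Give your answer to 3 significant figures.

62500 km²

For Mercator, h = k = sec φ (a conformal cylindrical projection has a single point scale, 1/cos φ).
Areal scale = k² = sec²φ = 1/cos²(51.9°) = 1/0.6170² = 2.627.
Apparent area = 23800 × 2.627 ≈ 62500 km².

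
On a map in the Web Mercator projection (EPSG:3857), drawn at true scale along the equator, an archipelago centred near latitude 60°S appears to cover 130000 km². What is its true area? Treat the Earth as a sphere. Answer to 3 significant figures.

32500 km²

For Mercator, h = k = sec φ (a conformal cylindrical projection has a single point scale, 1/cos φ).
Areal scale = k² = sec²φ = 1/cos²(60°) = 1/0.5000² = 4.000.
True area = apparent / (areal scale) = 130000 / 4.000 ≈ 32500 km².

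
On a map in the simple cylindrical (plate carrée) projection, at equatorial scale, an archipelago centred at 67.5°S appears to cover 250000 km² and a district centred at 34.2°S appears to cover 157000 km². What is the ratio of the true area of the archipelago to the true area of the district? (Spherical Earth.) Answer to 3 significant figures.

0.737

Plate carrée has h = 1 and k = sec φ, giving areal scale sec φ; true area = (apparent area) · cos φ.
True area of archipelago: 250000 × cos(67.5°) = 250000 × 0.3827 = 95670 km².
True area of district: 157000 × cos(34.2°) = 157000 × 0.8271 = 129900 km².
Ratio = 95670 / 129900 ≈ 0.737.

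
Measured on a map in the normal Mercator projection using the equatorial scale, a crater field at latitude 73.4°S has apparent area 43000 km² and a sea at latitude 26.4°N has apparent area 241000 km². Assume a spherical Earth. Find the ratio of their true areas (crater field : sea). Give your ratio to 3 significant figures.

0.0182

On Mercator the areal scale is sec²φ, so true area = apparent × cos²φ.
True area of crater field: 43000 × cos²(73.4°) = 43000 × 0.08162 = 3510 km².
True area of sea: 241000 × cos²(26.4°) = 241000 × 0.8023 = 193400 km².
Ratio = 3510 / 193400 ≈ 0.0182.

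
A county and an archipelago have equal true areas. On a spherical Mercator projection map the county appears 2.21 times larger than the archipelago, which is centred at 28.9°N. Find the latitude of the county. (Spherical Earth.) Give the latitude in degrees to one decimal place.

53.9°

Mercator areal scale is sec²φ, so apparent-area ratio = sec²φ₁ / sec²φ₂ = cos²φ₂ / cos²φ₁.
cos²φ₂ / cos²φ₁ = 2.21  ⇒  cos φ₁ = cos 28.9° / √2.21 = 0.8755/1.487 = 0.5889.
φ₁ = arccos(0.5889) ≈ 53.9°.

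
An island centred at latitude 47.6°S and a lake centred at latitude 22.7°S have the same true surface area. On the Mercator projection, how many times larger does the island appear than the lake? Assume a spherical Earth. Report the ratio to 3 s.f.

1.87

Mercator is conformal with k = sec φ, so areal scale = k² = sec²φ.
At 47.6°: sec²(47.6°) = 1/0.6743² = 2.199.
At 22.7°: sec²(22.7°) = 1/0.9225² = 1.175.
Ratio = 2.199/1.175 = cos²(22.7°)/cos²(47.6°) ≈ 1.87.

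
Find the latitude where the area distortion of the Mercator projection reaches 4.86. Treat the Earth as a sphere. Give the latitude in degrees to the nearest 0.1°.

63.0°

Mercator areal scale is sec²φ.
sec²φ = 4.86  ⇒  cos²φ = 0.2058  ⇒  cos φ = 0.4536.
φ = arccos(0.4536) ≈ 63.0°.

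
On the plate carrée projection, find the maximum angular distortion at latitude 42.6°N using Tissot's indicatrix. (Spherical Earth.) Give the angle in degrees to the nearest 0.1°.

17.5°

In the plate carrée (x = Rλ, y = Rφ), meridians are true-scale (h = 1) and parallels are stretched by k = sec φ.
At 42.6°: h = 1.000, k = 1.359; principal scales a = 1.359, b = 1.000.
sin(ω/2) = (a − b)/(a + b) = 0.3585/2.359 = 0.1520, so ω = 2 arcsin(0.1520) ≈ 17.5°.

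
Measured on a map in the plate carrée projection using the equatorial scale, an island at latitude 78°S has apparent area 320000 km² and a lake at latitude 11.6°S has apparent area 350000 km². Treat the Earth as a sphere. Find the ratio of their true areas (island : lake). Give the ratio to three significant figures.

0.194

On the plate carrée, areal scale = h·k = 1 × sec φ, so true area = apparent × cos φ.
True area of island: 320000 × cos(78°) = 320000 × 0.2079 = 66530 km².
True area of lake: 350000 × cos(11.6°) = 350000 × 0.9796 = 342900 km².
Ratio = 66530 / 342900 ≈ 0.194.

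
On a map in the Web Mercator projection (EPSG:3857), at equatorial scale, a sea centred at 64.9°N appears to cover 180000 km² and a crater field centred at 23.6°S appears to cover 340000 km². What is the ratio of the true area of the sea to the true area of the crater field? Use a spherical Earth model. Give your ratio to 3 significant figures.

On Mercator the areal scale is sec²φ, so true area = apparent × cos²φ.
True area of sea: 180000 × cos²(64.9°) = 180000 × 0.1799 = 32390 km².
True area of crater field: 340000 × cos²(23.6°) = 340000 × 0.8397 = 285500 km².
Ratio = 32390 / 285500 ≈ 0.113.

0.113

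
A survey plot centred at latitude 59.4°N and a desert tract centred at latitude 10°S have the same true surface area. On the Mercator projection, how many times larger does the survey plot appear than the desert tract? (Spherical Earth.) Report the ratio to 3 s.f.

On Mercator, area is exaggerated by sec²φ = 1/cos²φ.
At 59.4°: sec²(59.4°) = 1/0.5090² = 3.859.
At 10°: sec²(10°) = 1/0.9848² = 1.031.
Ratio = 3.859/1.031 = cos²(10°)/cos²(59.4°) ≈ 3.74.

3.74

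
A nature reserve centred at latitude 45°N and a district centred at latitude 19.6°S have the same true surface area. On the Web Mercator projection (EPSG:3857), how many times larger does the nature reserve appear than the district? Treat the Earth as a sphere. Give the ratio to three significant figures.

1.77

Mercator areal scale is sec²φ.
At 45°: sec²(45°) = 1/0.7071² = 2.000.
At 19.6°: sec²(19.6°) = 1/0.9421² = 1.127.
Ratio = 2.000/1.127 = cos²(19.6°)/cos²(45°) ≈ 1.77.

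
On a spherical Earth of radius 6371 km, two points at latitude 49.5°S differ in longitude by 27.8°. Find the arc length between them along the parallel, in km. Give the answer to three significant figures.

2010 km

Arc length along a parallel = R cos φ · Δλ (with Δλ in radians).
= 6371 × cos 49.5° × (27.8° × π/180) = 6371 × 0.6494 × 0.4852 ≈ 2010 km.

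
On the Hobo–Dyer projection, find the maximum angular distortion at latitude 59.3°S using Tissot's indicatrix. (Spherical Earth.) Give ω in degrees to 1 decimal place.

49.0°

Hobo–Dyer is a cylindrical equal-area projection with standard parallels at ±37.5°. A cylindrical equal-area projection with standard parallel φ₀ has meridian scale h = cos φ / cos φ₀ and parallel scale k = cos φ₀ / cos φ (so areas are preserved, h·k = 1).
At 59.3°: h = 0.6435, k = 1.554; principal scales a = 1.554, b = 0.6435.
sin(ω/2) = (a − b)/(a + b) = 0.9104/2.197 = 0.4143, so ω = 2 arcsin(0.4143) ≈ 49.0°.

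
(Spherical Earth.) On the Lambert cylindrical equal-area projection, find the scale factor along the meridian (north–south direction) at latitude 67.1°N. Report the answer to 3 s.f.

The Lambert cylindrical equal-area projection is the cylindrical equal-area projection with its standard parallel at the equator (φ₀ = 0). A cylindrical equal-area projection with standard parallel φ₀ has meridian scale h = cos φ / cos φ₀ and parallel scale k = cos φ₀ / cos φ (so areas are preserved, h·k = 1).
h = cos 67.1° / cos 0° = 0.3891/1.000 = 0.3891.

0.389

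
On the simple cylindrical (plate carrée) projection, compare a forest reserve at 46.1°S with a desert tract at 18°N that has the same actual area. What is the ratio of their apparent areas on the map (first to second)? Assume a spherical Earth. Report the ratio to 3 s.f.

For the equirectangular projection with φ₀ = 0 (plate carrée), h = 1 along meridians and k = sec φ along parallels.
Areal scale at 46.1°: h·k = 1.000 × 1.442 = 1.442.
Areal scale at 18°: h·k = 1.000 × 1.051 = 1.051.
Ratio = 1.442/1.051 ≈ 1.37.

1.37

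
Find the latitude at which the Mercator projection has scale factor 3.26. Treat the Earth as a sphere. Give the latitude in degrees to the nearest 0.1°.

72.1°

Mercator scale is k = sec φ = 1/cos φ.
1/cos φ = 3.26  ⇒  cos φ = 0.3067  ⇒  φ = arccos(0.3067) ≈ 72.1°.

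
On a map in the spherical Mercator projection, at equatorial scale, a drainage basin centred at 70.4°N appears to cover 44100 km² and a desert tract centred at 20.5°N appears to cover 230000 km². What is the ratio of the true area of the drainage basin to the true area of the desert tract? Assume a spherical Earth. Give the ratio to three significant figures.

0.0246

Mercator's areal exaggeration is sec²φ; hence true area = (apparent area) · cos²φ.
True area of drainage basin: 44100 × cos²(70.4°) = 44100 × 0.1125 = 4962 km².
True area of desert tract: 230000 × cos²(20.5°) = 230000 × 0.8774 = 201800 km².
Ratio = 4962 / 201800 ≈ 0.0246.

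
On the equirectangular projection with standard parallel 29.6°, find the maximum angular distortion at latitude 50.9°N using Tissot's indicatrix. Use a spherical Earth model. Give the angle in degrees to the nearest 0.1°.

In the equirectangular projection with standard parallel φ₀ = 29.6° (x = Rλ cos φ₀, y = Rφ), meridians are true-scale (h = 1) and the parallel scale is k = cos φ₀ / cos φ.
At 50.9°: h = 1.000, k = 1.379; principal scales a = 1.379, b = 1.000.
sin(ω/2) = (a − b)/(a + b) = 0.3787/2.379 = 0.1592, so ω = 2 arcsin(0.1592) ≈ 18.3°.

18.3°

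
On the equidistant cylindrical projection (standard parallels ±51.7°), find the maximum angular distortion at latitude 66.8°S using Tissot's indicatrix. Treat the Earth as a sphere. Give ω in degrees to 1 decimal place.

With standard parallel φ₀ = 51.7°, the equirectangular projection gives x = Rλ cos φ₀, y = Rφ, so h = 1 and k = cos 51.7° / cos φ.
At 66.8°: h = 1.000, k = 1.573; principal scales a = 1.573, b = 1.000.
sin(ω/2) = (a − b)/(a + b) = 0.5733/2.573 = 0.2228, so ω = 2 arcsin(0.2228) ≈ 25.7°.

25.7°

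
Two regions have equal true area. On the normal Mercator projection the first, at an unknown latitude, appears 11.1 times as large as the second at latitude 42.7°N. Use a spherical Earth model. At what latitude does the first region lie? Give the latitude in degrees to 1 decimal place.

On Mercator, (apparent₁)/(apparent₂) = sec²φ₁ / sec²φ₂ when true areas are equal.
cos²φ₂ / cos²φ₁ = 11.1  ⇒  cos φ₁ = cos 42.7° / √11.1 = 0.7349/3.332 = 0.2206.
φ₁ = arccos(0.2206) ≈ 77.3°.

77.3°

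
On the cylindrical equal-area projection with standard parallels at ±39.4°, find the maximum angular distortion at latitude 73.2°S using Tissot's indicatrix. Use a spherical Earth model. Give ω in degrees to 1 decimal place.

A cylindrical equal-area projection with standard parallel φ₀ has meridian scale h = cos φ / cos φ₀ and parallel scale k = cos φ₀ / cos φ (so areas are preserved, h·k = 1).
At 73.2°: h = 0.3740, k = 2.674; principal scales a = 2.674, b = 0.3740.
sin(ω/2) = (a − b)/(a + b) = 2.299/3.048 = 0.7545, so ω = 2 arcsin(0.7545) ≈ 98.0°.

98.0°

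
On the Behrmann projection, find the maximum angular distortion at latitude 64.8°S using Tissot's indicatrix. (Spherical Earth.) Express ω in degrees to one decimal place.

75.3°

Behrmann is a cylindrical equal-area projection with standard parallels at ±30°. For cylindrical equal-area with standard parallel φ₀, h = cos φ / cos φ₀ and k = cos φ₀ / cos φ, so h·k = 1.
At 64.8°: h = 0.4916, k = 2.034; principal scales a = 2.034, b = 0.4916.
sin(ω/2) = (a − b)/(a + b) = 1.542/2.526 = 0.6107, so ω = 2 arcsin(0.6107) ≈ 75.3°.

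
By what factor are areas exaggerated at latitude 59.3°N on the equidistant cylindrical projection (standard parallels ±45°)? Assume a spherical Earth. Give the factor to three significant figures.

1.39

In the equirectangular projection with standard parallel φ₀ = 45° (x = Rλ cos φ₀, y = Rφ), meridians are true-scale (h = 1) and the parallel scale is k = cos φ₀ / cos φ.
Areal scale = h·k = 1 × cos φ₀ / cos φ; at 59.3°, h = 1.000, k = 1.385, so h·k = 1.385.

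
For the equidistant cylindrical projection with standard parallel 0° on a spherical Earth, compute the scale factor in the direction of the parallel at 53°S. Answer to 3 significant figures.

In the plate carrée (x = Rλ, y = Rφ), meridians are true-scale (h = 1) and parallels are stretched by k = sec φ.
k = 1/cos 53° = 1/0.6018 = 1.662.

1.66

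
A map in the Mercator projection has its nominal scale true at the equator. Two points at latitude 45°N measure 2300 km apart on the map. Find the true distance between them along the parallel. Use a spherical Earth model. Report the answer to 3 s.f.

1630 km

For Mercator, h = k = sec φ (a conformal cylindrical projection has a single point scale, 1/cos φ).
Along the parallel at 45°, map distances are exaggerated by k = sec 45° = 1.414.
True distance = 2300 / 1.414 = 2300 × cos 45° ≈ 1630 km.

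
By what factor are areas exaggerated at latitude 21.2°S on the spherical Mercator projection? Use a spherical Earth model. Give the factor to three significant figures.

The Mercator projection is conformal; its linear scale factor is the same in every direction and equals sec φ = 1/cos φ.
Areal scale = k² = sec²φ = 1/cos²(21.2°) = 1/0.9323² = 1.150.

1.15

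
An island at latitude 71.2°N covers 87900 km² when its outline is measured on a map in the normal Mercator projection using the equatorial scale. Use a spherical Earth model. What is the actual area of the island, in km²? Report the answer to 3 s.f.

9130 km²

The Mercator projection is conformal; its linear scale factor is the same in every direction and equals sec φ = 1/cos φ.
Areal scale = k² = sec²φ = 1/cos²(71.2°) = 1/0.3223² = 9.629.
True area = apparent / (areal scale) = 87900 / 9.629 ≈ 9130 km².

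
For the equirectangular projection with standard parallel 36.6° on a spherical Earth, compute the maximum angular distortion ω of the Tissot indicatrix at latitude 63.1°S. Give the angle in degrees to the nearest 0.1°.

32.4°

The equidistant cylindrical projection with φ₀ = 36.6° has h = 1 (meridians true) and k = cos φ₀ / cos φ along parallels.
At 63.1°: h = 1.000, k = 1.774; principal scales a = 1.774, b = 1.000.
sin(ω/2) = (a − b)/(a + b) = 0.7744/2.774 = 0.2791, so ω = 2 arcsin(0.2791) ≈ 32.4°.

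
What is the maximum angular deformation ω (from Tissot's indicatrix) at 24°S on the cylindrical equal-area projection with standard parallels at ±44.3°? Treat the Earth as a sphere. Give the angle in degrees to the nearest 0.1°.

A cylindrical equal-area projection with standard parallel φ₀ has meridian scale h = cos φ / cos φ₀ and parallel scale k = cos φ₀ / cos φ (so areas are preserved, h·k = 1).
At 24°: h = 1.276, k = 0.7834; principal scales a = 1.276, b = 0.7834.
sin(ω/2) = (a − b)/(a + b) = 0.4930/2.060 = 0.2393, so ω = 2 arcsin(0.2393) ≈ 27.7°.

27.7°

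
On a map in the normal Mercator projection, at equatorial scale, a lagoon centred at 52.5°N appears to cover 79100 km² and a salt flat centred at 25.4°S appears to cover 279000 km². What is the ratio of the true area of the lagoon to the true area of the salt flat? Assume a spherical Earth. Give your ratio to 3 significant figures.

On Mercator the areal scale is sec²φ, so true area = apparent × cos²φ.
True area of lagoon: 79100 × cos²(52.5°) = 79100 × 0.3706 = 29310 km².
True area of salt flat: 279000 × cos²(25.4°) = 279000 × 0.8160 = 227700 km².
Ratio = 29310 / 227700 ≈ 0.129.

0.129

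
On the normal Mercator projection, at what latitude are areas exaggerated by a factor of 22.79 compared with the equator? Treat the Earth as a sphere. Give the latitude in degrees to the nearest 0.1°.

Mercator areal scale is sec²φ.
sec²φ = 22.79  ⇒  cos²φ = 0.04388  ⇒  cos φ = 0.2095.
φ = arccos(0.2095) ≈ 77.9°.

77.9°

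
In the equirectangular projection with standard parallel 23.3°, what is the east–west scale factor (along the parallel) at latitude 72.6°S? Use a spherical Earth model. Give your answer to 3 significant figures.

3.07

The equidistant cylindrical projection with φ₀ = 23.3° has h = 1 (meridians true) and k = cos φ₀ / cos φ along parallels.
k = cos 23.3° / cos 72.6° = 0.9184/0.2990 = 3.071.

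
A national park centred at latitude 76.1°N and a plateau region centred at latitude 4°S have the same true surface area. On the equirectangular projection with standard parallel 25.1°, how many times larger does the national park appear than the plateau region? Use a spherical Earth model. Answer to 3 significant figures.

4.15

With standard parallel φ₀ = 25.1°, the equirectangular projection gives x = Rλ cos φ₀, y = Rφ, so h = 1 and k = cos 25.1° / cos φ.
Areal scale at 76.1°: h·k = 1.000 × 3.770 = 3.770.
Areal scale at 4°: h·k = 1.000 × 0.9078 = 0.9078.
Ratio = 3.770/0.9078 ≈ 4.15.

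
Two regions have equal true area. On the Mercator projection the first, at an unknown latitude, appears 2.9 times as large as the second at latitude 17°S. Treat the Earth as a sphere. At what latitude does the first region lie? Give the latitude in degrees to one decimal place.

On Mercator, (apparent₁)/(apparent₂) = sec²φ₁ / sec²φ₂ when true areas are equal.
cos²φ₂ / cos²φ₁ = 2.9  ⇒  cos φ₁ = cos 17° / √2.9 = 0.9563/1.703 = 0.5616.
φ₁ = arccos(0.5616) ≈ 55.8°.

55.8°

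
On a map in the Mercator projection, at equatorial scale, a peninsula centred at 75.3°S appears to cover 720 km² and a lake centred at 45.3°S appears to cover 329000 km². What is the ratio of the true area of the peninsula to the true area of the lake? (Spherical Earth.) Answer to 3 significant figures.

Since Mercator area scale is 1/cos²φ, the true area equals the apparent area multiplied by cos²φ.
True area of peninsula: 720 × cos²(75.3°) = 720 × 0.06439 = 46.36 km².
True area of lake: 329000 × cos²(45.3°) = 329000 × 0.4948 = 162800 km².
Ratio = 46.36 / 162800 ≈ 0.000285.

0.000285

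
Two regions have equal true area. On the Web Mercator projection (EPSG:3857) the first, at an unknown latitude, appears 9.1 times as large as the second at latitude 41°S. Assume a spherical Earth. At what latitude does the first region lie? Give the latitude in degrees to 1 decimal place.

For equal true areas on Mercator, apparent areas scale as sec²φ, so the ratio is cos²φ₂ / cos²φ₁.
cos²φ₂ / cos²φ₁ = 9.1  ⇒  cos φ₁ = cos 41° / √9.1 = 0.7547/3.017 = 0.2502.
φ₁ = arccos(0.2502) ≈ 75.5°.

75.5°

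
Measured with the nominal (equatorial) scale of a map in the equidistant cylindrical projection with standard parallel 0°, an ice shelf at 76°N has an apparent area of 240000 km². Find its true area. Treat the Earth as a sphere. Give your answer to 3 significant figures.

For the equirectangular projection with φ₀ = 0 (plate carrée), h = 1 along meridians and k = sec φ along parallels.
Areal scale = h·k = 1 × sec φ; at 76°, h = 1.000, k = 4.134, so h·k = 4.134.
True area = apparent / (areal scale) = 240000 / 4.134 ≈ 58100 km².

58100 km²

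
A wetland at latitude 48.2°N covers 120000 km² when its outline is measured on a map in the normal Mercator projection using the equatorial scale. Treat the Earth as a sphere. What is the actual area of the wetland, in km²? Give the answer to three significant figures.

The Mercator projection is conformal; its linear scale factor is the same in every direction and equals sec φ = 1/cos φ.
Areal scale = k² = sec²φ = 1/cos²(48.2°) = 1/0.6665² = 2.251.
True area = apparent / (areal scale) = 120000 / 2.251 ≈ 53300 km².

53300 km²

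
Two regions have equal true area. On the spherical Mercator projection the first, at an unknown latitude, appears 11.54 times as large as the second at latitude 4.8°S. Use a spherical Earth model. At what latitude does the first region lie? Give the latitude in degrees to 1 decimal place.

For equal true areas on Mercator, apparent areas scale as sec²φ, so the ratio is cos²φ₂ / cos²φ₁.
cos²φ₂ / cos²φ₁ = 11.54  ⇒  cos φ₁ = cos 4.8° / √11.54 = 0.9965/3.397 = 0.2933.
φ₁ = arccos(0.2933) ≈ 72.9°.

72.9°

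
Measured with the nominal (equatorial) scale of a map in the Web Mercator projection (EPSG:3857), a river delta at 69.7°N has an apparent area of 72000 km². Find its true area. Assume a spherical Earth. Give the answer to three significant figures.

8670 km²

The Mercator projection is conformal; its linear scale factor is the same in every direction and equals sec φ = 1/cos φ.
Areal scale = k² = sec²φ = 1/cos²(69.7°) = 1/0.3469² = 8.308.
True area = apparent / (areal scale) = 72000 / 8.308 ≈ 8670 km².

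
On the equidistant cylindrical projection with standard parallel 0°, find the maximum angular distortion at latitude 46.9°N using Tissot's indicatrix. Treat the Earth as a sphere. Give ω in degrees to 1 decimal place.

21.7°

For the equirectangular projection with φ₀ = 0 (plate carrée), h = 1 along meridians and k = sec φ along parallels.
At 46.9°: h = 1.000, k = 1.464; principal scales a = 1.464, b = 1.000.
sin(ω/2) = (a − b)/(a + b) = 0.4635/2.464 = 0.1882, so ω = 2 arcsin(0.1882) ≈ 21.7°.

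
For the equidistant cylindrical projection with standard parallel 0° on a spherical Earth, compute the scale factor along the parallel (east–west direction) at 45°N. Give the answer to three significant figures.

1.41

In the plate carrée (x = Rλ, y = Rφ), meridians are true-scale (h = 1) and parallels are stretched by k = sec φ.
k = 1/cos 45° = 1/0.7071 = 1.414.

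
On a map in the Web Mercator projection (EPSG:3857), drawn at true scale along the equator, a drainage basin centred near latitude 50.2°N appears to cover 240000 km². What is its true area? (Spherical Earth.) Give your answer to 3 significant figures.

For Mercator, h = k = sec φ (a conformal cylindrical projection has a single point scale, 1/cos φ).
Areal scale = k² = sec²φ = 1/cos²(50.2°) = 1/0.6401² = 2.441.
True area = apparent / (areal scale) = 240000 / 2.441 ≈ 98300 km².

98300 km²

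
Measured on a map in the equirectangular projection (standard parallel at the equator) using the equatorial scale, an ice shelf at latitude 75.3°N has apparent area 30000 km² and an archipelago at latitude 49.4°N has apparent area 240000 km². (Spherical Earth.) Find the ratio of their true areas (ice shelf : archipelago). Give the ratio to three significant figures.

0.0487

On the plate carrée, areal scale = h·k = 1 × sec φ, so true area = apparent × cos φ.
True area of ice shelf: 30000 × cos(75.3°) = 30000 × 0.2538 = 7613 km².
True area of archipelago: 240000 × cos(49.4°) = 240000 × 0.6508 = 156200 km².
Ratio = 7613 / 156200 ≈ 0.0487.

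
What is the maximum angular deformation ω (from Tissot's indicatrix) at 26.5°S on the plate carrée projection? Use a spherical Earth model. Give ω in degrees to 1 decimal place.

In the plate carrée (x = Rλ, y = Rφ), meridians are true-scale (h = 1) and parallels are stretched by k = sec φ.
At 26.5°: h = 1.000, k = 1.117; principal scales a = 1.117, b = 1.000.
sin(ω/2) = (a − b)/(a + b) = 0.1174/2.117 = 0.05545, so ω = 2 arcsin(0.05545) ≈ 6.4°.

6.4°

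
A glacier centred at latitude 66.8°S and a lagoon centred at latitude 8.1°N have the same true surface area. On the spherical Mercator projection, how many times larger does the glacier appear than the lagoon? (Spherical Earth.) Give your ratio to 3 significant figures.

6.32

On Mercator, area is exaggerated by sec²φ = 1/cos²φ.
At 66.8°: sec²(66.8°) = 1/0.3939² = 6.444.
At 8.1°: sec²(8.1°) = 1/0.9900² = 1.020.
Ratio = 6.444/1.020 = cos²(8.1°)/cos²(66.8°) ≈ 6.32.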